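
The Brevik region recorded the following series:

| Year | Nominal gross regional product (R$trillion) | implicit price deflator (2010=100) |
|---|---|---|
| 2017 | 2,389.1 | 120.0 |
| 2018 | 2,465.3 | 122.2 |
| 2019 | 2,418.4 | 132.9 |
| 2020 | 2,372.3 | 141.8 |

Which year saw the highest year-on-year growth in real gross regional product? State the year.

2018: real = 2465.3/1.222 = 2017.43; growth vs 2017 (1990.92) = 1.33%.
2019: real = 2418.4/1.329 = 1819.71; growth vs 2018 (2017.43) = -9.80%.
2020: real = 2372.3/1.418 = 1672.99; growth vs 2019 (1819.71) = -8.06%.

2018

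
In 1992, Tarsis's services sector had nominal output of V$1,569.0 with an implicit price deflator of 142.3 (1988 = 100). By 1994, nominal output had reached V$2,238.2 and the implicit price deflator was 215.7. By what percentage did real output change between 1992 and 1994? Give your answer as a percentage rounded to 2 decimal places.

-5.89%

Real output 1992 = 1569.0 / 1.423 = 1102.60.
Real output 1994 = 2238.2 / 2.157 = 1037.64.
Real growth = 1037.64 / 1102.60 − 1 = -0.0589.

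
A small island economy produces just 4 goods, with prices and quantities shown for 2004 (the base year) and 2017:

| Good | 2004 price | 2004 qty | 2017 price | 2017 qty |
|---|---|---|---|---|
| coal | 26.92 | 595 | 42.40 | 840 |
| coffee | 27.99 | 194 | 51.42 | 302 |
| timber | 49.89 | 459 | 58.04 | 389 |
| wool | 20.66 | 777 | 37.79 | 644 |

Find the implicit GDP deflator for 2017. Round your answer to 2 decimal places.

153.75

Nominal GDP 2017 = 42.40·840 + 51.42·302 + 58.04·389 + 37.79·644 = 98059.16.
Real GDP 2017 (at 2004 prices) = 26.92·840 + 27.99·302 + 49.89·389 + 20.66·644 = 63778.03.
Deflator = Nominal/Real × 100 = 98059.16/63778.03 × 100 = 153.751.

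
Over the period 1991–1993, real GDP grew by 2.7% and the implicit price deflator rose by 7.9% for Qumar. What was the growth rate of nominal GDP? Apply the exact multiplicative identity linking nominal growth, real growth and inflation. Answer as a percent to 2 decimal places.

(1 + g_nom) = (1 + g_real)(1 + π) = 1.0270 × 1.0790 = 1.10813.

10.81%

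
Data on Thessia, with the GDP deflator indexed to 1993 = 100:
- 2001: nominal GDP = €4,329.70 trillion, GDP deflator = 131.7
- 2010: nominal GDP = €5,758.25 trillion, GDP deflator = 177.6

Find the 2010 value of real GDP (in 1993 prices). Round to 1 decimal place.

€3,242.3 trillion

Real GDP = Nominal / (GDP deflator/100) = 5758.25 / 1.776 = 3242.26.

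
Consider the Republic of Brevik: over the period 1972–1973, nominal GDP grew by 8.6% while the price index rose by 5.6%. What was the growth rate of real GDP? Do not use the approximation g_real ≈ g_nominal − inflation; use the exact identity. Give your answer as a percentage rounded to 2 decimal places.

2.84%

(1 + g_nom) = (1 + g_real)(1 + π), so g_real = 1.0860 / 1.0560 − 1 = 0.02841.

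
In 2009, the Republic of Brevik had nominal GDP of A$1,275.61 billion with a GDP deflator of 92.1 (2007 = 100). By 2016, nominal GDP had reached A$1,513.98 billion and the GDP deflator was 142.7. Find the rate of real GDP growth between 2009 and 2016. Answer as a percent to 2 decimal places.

Deflate each year: 2009 → 1275.61/0.921 = 1385.03; 2016 → 1513.98/1.427 = 1060.95.
So real GDP changed by 1060.95/1385.03 − 1 = -0.2340, i.e. -23.40%.

-23.40%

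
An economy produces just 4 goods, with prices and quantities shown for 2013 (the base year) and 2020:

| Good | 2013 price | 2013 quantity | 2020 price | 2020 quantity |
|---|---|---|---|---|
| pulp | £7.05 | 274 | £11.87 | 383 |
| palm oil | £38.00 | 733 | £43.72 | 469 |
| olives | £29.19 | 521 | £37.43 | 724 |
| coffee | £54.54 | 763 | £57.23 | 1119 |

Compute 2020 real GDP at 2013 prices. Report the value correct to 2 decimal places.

Real GDP 2020 = Σ (p_2013 × q_2020) = 7.05·383 + 38.00·469 + 29.19·724 + 54.54·1119 = 102685.97.

£102685.97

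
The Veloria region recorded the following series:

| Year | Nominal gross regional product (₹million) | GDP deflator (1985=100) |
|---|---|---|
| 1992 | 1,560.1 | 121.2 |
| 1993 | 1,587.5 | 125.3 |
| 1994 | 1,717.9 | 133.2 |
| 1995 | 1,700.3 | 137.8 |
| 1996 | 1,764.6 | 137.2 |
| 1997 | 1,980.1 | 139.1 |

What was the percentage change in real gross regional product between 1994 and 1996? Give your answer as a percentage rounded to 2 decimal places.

Real gross regional product 1994 = 1717.9/1.332 = 1289.71.
Real gross regional product 1996 = 1764.6/1.372 = 1286.15.
Change = 1286.15/1289.71 − 1 = -0.0028.

-0.28%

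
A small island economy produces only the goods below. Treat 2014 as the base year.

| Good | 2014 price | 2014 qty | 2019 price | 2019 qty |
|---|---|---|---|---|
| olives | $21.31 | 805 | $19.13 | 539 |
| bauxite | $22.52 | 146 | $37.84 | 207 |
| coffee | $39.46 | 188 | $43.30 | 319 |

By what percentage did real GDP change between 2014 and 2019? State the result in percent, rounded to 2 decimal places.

Real GDP 2014 = Nominal GDP 2014 = 21.31·805 + 22.52·146 + 39.46·188 = 27860.95.
Real GDP 2019 (at 2014 prices) = 21.31·539 + 22.52·207 + 39.46·319 = 28735.47.
Real growth = 28735.47/27860.95 − 1 = 0.0314.

3.14%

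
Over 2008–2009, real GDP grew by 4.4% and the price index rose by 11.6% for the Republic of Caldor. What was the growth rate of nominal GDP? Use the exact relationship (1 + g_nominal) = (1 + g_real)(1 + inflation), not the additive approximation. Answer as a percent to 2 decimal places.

(1 + g_nom) = (1 + g_real)(1 + π) = 1.0440 × 1.1160 = 1.16510.

16.51%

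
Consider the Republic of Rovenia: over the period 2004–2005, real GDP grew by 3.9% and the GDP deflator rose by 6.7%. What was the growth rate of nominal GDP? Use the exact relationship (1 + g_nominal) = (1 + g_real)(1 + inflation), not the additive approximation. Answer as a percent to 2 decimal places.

(1 + g_nom) = (1 + g_real)(1 + π) = 1.0390 × 1.0670 = 1.10861.

10.86%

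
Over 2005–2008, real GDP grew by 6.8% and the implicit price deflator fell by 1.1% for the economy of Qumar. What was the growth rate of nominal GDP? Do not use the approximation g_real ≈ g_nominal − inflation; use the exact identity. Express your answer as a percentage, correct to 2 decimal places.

5.63%

(1 + g_nom) = (1 + g_real)(1 + π) = 1.0680 × 0.9890 = 1.05625.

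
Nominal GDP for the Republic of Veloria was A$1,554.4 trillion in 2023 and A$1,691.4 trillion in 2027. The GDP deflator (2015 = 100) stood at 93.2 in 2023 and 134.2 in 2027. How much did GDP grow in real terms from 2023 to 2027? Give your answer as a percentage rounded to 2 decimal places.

Deflate each year: 2023 → 1554.4/0.932 = 1667.81; 2027 → 1691.4/1.342 = 1260.36.
So real GDP changed by 1260.36/1667.81 − 1 = -0.2443, i.e. -24.43%.

-24.43%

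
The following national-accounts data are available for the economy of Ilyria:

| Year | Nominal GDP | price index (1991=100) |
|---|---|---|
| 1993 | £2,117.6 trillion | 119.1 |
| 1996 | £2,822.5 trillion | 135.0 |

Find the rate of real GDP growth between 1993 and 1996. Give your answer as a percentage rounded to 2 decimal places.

Real GDP 1993 = 2117.6 / 1.191 = 1778.00.
Real GDP 1996 = 2822.5 / 1.350 = 2090.74.
Real growth = 2090.74 / 1778.00 − 1 = 0.1759.

17.59%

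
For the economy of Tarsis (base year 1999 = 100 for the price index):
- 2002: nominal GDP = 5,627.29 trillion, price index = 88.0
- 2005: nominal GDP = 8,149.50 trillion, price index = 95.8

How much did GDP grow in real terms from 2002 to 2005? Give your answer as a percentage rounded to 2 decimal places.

Real GDP 2002 = 5627.29 / 0.880 = 6394.65.
Real GDP 2005 = 8149.50 / 0.958 = 8506.78.
Real growth = 8506.78 / 6394.65 − 1 = 0.3303.

33.03%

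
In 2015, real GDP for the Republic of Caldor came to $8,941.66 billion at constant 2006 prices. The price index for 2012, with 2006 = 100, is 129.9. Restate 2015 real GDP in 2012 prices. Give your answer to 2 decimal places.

$11,615.22 billion

Real GDP in 2012 prices = Real GDP in 2006 prices × (P_2012/P_2006) = 8941.66 × 1.299 = 11615.22.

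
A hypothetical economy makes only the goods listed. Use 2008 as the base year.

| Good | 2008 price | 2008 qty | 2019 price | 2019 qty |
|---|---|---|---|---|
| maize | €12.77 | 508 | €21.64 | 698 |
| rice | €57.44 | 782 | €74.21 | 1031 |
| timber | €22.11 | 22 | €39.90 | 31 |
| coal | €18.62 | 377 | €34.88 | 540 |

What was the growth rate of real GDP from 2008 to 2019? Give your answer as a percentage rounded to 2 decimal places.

33.89%

Real GDP 2008 = Nominal GDP 2008 = 12.77·508 + 57.44·782 + 22.11·22 + 18.62·377 = 58911.40.
Real GDP 2019 (at 2008 prices) = 12.77·698 + 57.44·1031 + 22.11·31 + 18.62·540 = 78874.31.
Real growth = 78874.31/58911.40 − 1 = 0.3389.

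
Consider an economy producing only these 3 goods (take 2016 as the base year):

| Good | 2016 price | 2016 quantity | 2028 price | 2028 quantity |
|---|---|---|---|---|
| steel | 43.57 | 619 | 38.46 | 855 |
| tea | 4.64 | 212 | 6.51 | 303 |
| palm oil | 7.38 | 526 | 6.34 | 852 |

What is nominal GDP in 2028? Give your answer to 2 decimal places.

40257.51

Nominal GDP 2028 = Σ (p_2028 × q_2028) = 38.46·855 + 6.51·303 + 6.34·852 = 40257.51.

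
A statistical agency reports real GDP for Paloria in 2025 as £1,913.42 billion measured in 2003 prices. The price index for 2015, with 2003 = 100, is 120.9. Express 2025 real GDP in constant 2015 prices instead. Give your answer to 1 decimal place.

Real GDP in 2015 prices = Real GDP in 2003 prices × (P_2015/P_2003) = 1913.42 × 1.209 = 2313.32.

£2,313.3 billion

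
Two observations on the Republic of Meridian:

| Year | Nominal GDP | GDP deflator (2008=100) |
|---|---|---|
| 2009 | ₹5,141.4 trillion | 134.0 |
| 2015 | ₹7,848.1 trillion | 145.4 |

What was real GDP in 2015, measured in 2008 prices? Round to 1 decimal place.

₹5,397.6 trillion

Real GDP = Nominal / (GDP deflator/100) = 7848.1 / 1.454 = 5397.59.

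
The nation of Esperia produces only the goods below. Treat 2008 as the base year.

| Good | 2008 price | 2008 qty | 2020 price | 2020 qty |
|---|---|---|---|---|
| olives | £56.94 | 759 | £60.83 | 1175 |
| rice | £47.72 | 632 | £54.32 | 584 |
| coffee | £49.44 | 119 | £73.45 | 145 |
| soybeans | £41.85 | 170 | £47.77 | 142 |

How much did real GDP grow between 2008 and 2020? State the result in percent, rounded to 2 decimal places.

24.90%

Real GDP 2008 = Nominal GDP 2008 = 56.94·759 + 47.72·632 + 49.44·119 + 41.85·170 = 86374.36.
Real GDP 2020 (at 2008 prices) = 56.94·1175 + 47.72·584 + 49.44·145 + 41.85·142 = 107884.48.
Real growth = 107884.48/86374.36 − 1 = 0.2490.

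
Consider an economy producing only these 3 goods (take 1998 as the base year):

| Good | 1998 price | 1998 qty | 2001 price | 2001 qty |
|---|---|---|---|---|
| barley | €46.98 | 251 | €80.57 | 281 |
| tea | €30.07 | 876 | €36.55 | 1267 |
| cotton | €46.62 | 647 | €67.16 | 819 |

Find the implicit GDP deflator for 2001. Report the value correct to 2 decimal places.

138.52

Nominal GDP 2001 = 80.57·281 + 36.55·1267 + 67.16·819 = 123953.06.
Real GDP 2001 (at 1998 prices) = 46.98·281 + 30.07·1267 + 46.62·819 = 89481.85.
Deflator = Nominal/Real × 100 = 123953.06/89481.85 × 100 = 138.523.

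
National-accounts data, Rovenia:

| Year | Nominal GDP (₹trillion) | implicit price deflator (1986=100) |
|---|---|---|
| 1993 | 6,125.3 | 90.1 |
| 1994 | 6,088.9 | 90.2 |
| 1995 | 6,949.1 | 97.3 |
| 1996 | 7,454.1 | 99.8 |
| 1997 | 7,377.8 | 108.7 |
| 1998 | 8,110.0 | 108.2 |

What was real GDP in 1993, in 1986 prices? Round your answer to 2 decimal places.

Real GDP 1993 = 6125.3 / 0.901 = 6798.34.

₹6,798.34 trillion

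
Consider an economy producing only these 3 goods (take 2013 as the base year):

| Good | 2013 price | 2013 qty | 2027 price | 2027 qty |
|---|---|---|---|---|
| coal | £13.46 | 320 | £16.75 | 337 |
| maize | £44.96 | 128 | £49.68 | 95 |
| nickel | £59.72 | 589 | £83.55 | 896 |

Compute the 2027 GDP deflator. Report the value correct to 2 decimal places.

Nominal GDP 2027 = 16.75·337 + 49.68·95 + 83.55·896 = 85225.15.
Real GDP 2027 (at 2013 prices) = 13.46·337 + 44.96·95 + 59.72·896 = 62316.34.
Deflator = Nominal/Real × 100 = 85225.15/62316.34 × 100 = 136.762.

136.76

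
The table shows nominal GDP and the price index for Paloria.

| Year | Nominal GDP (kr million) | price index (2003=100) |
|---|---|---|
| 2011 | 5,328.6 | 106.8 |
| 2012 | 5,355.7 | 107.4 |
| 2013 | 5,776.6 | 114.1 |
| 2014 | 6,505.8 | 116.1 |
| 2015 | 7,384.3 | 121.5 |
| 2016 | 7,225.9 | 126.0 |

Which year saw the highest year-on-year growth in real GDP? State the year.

2014

2012: real = 5355.7/1.074 = 4986.69; growth vs 2011 (4989.33) = -0.05%.
2013: real = 5776.6/1.141 = 5062.75; growth vs 2012 (4986.69) = 1.53%.
2014: real = 6505.8/1.161 = 5603.62; growth vs 2013 (5062.75) = 10.68%.
2015: real = 7384.3/1.215 = 6077.61; growth vs 2014 (5603.62) = 8.46%.
2016: real = 7225.9/1.260 = 5734.84; growth vs 2015 (6077.61) = -5.64%.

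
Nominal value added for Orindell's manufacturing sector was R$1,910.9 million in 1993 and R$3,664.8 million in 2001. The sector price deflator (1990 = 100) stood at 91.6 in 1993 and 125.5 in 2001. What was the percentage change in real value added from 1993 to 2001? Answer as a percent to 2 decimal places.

39.98%

Deflate each year: 1993 → 1910.9/0.916 = 2086.14; 2001 → 3664.8/1.255 = 2920.16.
So real value added changed by 2920.16/2086.14 − 1 = 0.3998, i.e. 39.98%.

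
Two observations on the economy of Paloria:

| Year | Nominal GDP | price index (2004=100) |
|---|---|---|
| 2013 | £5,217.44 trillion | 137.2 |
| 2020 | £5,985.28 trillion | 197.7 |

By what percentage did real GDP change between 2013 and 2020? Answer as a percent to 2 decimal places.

Deflate each year: 2013 → 5217.44/1.372 = 3802.80; 2020 → 5985.28/1.977 = 3027.46.
So real GDP changed by 3027.46/3802.80 − 1 = -0.2039, i.e. -20.39%.

-20.39%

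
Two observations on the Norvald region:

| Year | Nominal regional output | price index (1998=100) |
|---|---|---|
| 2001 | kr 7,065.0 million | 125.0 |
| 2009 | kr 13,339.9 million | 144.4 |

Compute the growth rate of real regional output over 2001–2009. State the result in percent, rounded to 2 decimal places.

63.45%

Real regional output 2001 = 7065.0 / 1.250 = 5652.00.
Real regional output 2009 = 13339.9 / 1.444 = 9238.16.
Real growth = 9238.16 / 5652.00 − 1 = 0.6345.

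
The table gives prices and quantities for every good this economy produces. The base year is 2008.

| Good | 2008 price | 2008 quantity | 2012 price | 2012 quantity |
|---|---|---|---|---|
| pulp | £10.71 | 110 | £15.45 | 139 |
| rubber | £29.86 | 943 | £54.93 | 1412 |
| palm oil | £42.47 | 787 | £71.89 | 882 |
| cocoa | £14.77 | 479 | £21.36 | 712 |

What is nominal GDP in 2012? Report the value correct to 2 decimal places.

Nominal GDP 2012 = Σ (p_2012 × q_2012) = 15.45·139 + 54.93·1412 + 71.89·882 + 21.36·712 = 158324.01.

£158324.01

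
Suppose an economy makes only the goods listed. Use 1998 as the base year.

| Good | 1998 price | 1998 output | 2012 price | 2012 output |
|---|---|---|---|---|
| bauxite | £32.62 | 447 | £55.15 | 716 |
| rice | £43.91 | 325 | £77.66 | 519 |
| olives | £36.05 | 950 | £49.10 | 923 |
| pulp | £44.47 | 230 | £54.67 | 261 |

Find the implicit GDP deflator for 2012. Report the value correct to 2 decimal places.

153.12

Nominal GDP 2012 = 55.15·716 + 77.66·519 + 49.10·923 + 54.67·261 = 139381.11.
Real GDP 2012 (at 1998 prices) = 32.62·716 + 43.91·519 + 36.05·923 + 44.47·261 = 91026.03.
Deflator = Nominal/Real × 100 = 139381.11/91026.03 × 100 = 153.122.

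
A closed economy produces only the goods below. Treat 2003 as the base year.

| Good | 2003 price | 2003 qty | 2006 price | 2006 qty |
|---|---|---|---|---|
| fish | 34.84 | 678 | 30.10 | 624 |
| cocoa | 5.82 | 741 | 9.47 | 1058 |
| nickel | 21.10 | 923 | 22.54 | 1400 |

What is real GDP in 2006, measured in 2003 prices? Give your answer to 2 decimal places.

Real GDP 2006 = Σ (p_2003 × q_2006) = 34.84·624 + 5.82·1058 + 21.10·1400 = 57437.72.

57437.72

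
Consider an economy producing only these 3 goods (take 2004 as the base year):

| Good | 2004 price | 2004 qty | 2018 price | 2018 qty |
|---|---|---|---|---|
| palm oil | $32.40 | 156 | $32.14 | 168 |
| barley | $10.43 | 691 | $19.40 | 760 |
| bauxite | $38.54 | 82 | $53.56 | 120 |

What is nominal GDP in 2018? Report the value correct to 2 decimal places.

Nominal GDP 2018 = Σ (p_2018 × q_2018) = 32.14·168 + 19.40·760 + 53.56·120 = 26570.72.

$26570.72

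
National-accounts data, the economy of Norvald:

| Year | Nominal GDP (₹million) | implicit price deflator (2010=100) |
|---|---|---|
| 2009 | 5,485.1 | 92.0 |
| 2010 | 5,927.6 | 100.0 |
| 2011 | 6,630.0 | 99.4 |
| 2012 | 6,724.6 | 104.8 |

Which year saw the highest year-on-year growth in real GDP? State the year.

2010: real = 5927.6/1.000 = 5927.60; growth vs 2009 (5962.07) = -0.58%.
2011: real = 6630.0/0.994 = 6670.02; growth vs 2010 (5927.60) = 12.52%.
2012: real = 6724.6/1.048 = 6416.60; growth vs 2011 (6670.02) = -3.80%.

2011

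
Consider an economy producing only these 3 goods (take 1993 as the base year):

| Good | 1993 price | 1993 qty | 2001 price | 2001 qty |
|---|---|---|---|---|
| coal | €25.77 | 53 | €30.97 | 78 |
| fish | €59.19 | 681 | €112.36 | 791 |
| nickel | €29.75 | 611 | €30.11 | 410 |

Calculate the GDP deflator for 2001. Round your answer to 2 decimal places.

169.82

Nominal GDP 2001 = 30.97·78 + 112.36·791 + 30.11·410 = 103637.52.
Real GDP 2001 (at 1993 prices) = 25.77·78 + 59.19·791 + 29.75·410 = 61026.85.
Deflator = Nominal/Real × 100 = 103637.52/61026.85 × 100 = 169.823.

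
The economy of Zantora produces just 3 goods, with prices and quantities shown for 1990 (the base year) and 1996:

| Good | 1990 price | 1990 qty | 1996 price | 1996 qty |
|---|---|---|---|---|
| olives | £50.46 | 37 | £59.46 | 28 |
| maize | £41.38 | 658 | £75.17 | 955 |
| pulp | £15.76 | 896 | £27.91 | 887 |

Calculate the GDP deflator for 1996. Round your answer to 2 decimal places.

178.85

Nominal GDP 1996 = 59.46·28 + 75.17·955 + 27.91·887 = 98208.40.
Real GDP 1996 (at 1990 prices) = 50.46·28 + 41.38·955 + 15.76·887 = 54909.90.
Deflator = Nominal/Real × 100 = 98208.40/54909.90 × 100 = 178.854.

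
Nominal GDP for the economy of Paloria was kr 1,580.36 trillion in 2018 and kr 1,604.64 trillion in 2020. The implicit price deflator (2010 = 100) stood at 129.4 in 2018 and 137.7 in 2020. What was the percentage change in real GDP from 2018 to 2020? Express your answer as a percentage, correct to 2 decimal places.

-4.58%

Real GDP 2018 = 1580.36 / 1.294 = 1221.30.
Real GDP 2020 = 1604.64 / 1.377 = 1165.32.
Real growth = 1165.32 / 1221.30 − 1 = -0.0458.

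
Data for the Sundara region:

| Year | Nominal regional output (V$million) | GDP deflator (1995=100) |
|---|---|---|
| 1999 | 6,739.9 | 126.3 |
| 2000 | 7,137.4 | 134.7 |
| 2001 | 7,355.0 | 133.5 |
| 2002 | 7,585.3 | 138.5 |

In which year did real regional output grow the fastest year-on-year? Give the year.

2001

2000: real = 7137.4/1.347 = 5298.74; growth vs 1999 (5336.42) = -0.71%.
2001: real = 7355.0/1.335 = 5509.36; growth vs 2000 (5298.74) = 3.97%.
2002: real = 7585.3/1.385 = 5476.75; growth vs 2001 (5509.36) = -0.59%.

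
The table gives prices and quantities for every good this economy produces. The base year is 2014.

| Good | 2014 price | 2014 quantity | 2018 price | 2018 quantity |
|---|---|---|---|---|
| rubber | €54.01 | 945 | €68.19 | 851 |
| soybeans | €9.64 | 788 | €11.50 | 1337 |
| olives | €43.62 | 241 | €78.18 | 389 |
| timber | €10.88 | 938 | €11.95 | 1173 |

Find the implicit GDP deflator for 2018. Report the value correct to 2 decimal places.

Nominal GDP 2018 = 68.19·851 + 11.50·1337 + 78.18·389 + 11.95·1173 = 117834.56.
Real GDP 2018 (at 2014 prices) = 54.01·851 + 9.64·1337 + 43.62·389 + 10.88·1173 = 88581.61.
Deflator = Nominal/Real × 100 = 117834.56/88581.61 × 100 = 133.024.

133.02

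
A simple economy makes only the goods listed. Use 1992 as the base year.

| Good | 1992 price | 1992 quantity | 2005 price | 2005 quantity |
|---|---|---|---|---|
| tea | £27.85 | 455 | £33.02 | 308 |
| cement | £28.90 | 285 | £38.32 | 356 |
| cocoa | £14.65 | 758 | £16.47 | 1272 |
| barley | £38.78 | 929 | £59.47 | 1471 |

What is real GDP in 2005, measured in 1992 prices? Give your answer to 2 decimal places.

Real GDP 2005 = Σ (p_1992 × q_2005) = 27.85·308 + 28.90·356 + 14.65·1272 + 38.78·1471 = 94546.38.

£94546.38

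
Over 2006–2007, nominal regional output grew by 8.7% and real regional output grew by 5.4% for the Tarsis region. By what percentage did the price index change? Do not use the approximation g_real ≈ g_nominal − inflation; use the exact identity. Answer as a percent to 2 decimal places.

(1 + g_nom) = (1 + g_real)(1 + π), so π = 1.0870 / 1.0540 − 1 = 0.03131.

3.13%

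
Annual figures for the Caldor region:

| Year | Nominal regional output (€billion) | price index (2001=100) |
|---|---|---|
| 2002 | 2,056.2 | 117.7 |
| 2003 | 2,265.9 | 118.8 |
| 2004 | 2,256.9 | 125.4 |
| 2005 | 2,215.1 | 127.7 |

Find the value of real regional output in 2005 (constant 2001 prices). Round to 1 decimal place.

€1,734.6 billion

Real regional output 2005 = 2215.1 / 1.277 = 1734.61.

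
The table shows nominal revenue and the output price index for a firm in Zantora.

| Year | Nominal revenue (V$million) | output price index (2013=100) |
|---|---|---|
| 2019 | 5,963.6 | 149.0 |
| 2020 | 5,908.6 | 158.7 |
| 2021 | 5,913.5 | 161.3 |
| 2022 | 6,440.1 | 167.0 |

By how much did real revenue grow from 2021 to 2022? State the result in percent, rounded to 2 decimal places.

Real revenue 2021 = 5913.5/1.613 = 3666.15.
Real revenue 2022 = 6440.1/1.670 = 3856.35.
Change = 3856.35/3666.15 − 1 = 0.0519.

5.19%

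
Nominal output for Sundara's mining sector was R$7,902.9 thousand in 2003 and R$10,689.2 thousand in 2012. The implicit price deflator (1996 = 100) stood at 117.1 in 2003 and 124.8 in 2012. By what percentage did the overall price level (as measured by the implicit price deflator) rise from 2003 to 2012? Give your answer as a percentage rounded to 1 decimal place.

Price-level change = 124.8 / 117.1 − 1 = 0.0658.

6.6%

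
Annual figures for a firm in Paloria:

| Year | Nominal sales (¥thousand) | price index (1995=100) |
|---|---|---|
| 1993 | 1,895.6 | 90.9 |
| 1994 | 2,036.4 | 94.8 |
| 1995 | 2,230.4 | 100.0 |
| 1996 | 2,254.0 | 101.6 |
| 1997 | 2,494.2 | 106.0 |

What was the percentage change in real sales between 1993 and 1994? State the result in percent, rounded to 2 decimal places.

Real sales 1993 = 1895.6/0.909 = 2085.37.
Real sales 1994 = 2036.4/0.948 = 2148.10.
Change = 2148.10/2085.37 − 1 = 0.0301.

3.01%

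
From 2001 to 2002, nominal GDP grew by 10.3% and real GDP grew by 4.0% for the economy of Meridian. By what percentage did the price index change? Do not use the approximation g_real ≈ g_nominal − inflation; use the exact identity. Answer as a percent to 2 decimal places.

(1 + g_nom) = (1 + g_real)(1 + π), so π = 1.1030 / 1.0400 − 1 = 0.06058.

6.06%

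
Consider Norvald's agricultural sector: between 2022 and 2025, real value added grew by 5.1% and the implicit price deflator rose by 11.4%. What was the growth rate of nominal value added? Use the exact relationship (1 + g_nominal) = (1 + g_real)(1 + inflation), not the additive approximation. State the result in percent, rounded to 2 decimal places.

17.08%

(1 + g_nom) = (1 + g_real)(1 + π) = 1.0510 × 1.1140 = 1.17081.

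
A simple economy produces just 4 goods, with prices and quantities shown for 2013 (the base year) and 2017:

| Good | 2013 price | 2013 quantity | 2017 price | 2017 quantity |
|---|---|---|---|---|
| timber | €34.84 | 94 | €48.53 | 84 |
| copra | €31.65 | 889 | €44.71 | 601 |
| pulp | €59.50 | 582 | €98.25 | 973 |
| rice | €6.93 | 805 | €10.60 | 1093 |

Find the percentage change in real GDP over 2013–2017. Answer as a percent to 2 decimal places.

22.06%

Real GDP 2013 = Nominal GDP 2013 = 34.84·94 + 31.65·889 + 59.50·582 + 6.93·805 = 71619.46.
Real GDP 2017 (at 2013 prices) = 34.84·84 + 31.65·601 + 59.50·973 + 6.93·1093 = 87416.20.
Real growth = 87416.20/71619.46 − 1 = 0.2206.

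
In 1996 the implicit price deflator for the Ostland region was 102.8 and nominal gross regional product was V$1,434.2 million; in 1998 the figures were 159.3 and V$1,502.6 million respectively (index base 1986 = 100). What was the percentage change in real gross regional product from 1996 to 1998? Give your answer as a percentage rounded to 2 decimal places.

Deflate each year: 1996 → 1434.2/1.028 = 1395.14; 1998 → 1502.6/1.593 = 943.25.
So real gross regional product changed by 943.25/1395.14 − 1 = -0.3239, i.e. -32.39%.

-32.39%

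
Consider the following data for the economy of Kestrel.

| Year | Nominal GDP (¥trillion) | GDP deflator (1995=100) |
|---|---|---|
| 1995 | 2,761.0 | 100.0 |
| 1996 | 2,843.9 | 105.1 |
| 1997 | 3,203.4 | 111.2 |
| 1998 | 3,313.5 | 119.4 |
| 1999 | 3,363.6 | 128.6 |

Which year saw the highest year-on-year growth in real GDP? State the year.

1996: real = 2843.9/1.051 = 2705.90; growth vs 1995 (2761.00) = -2.00%.
1997: real = 3203.4/1.112 = 2880.76; growth vs 1996 (2705.90) = 6.46%.
1998: real = 3313.5/1.194 = 2775.13; growth vs 1997 (2880.76) = -3.67%.
1999: real = 3363.6/1.286 = 2615.55; growth vs 1998 (2775.13) = -5.75%.

1997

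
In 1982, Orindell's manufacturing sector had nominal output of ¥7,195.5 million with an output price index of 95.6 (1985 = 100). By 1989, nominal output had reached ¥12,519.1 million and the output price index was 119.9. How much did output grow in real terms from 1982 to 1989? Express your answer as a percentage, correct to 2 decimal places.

Real output 1982 = 7195.5 / 0.956 = 7526.67.
Real output 1989 = 12519.1 / 1.199 = 10441.28.
Real growth = 10441.28 / 7526.67 − 1 = 0.3872.

38.72%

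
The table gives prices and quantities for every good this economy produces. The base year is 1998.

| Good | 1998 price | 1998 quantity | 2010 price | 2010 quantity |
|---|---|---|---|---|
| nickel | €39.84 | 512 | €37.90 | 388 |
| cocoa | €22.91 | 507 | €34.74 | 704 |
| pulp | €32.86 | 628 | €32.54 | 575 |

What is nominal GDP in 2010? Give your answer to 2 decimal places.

Nominal GDP 2010 = Σ (p_2010 × q_2010) = 37.90·388 + 34.74·704 + 32.54·575 = 57872.66.

€57872.66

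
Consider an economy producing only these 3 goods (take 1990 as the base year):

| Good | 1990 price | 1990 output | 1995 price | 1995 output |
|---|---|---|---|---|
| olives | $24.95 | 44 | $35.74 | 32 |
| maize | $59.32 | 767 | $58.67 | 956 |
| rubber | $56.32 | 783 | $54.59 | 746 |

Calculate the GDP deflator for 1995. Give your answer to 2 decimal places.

Nominal GDP 1995 = 35.74·32 + 58.67·956 + 54.59·746 = 97956.34.
Real GDP 1995 (at 1990 prices) = 24.95·32 + 59.32·956 + 56.32·746 = 99523.04.
Deflator = Nominal/Real × 100 = 97956.34/99523.04 × 100 = 98.426.

98.43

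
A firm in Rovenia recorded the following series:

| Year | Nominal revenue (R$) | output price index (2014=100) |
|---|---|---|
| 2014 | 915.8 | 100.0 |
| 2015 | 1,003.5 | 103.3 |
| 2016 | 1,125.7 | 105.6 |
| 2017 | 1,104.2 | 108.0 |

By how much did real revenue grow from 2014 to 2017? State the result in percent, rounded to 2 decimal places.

11.64%

Real revenue 2014 = 915.8/1.000 = 915.80.
Real revenue 2017 = 1104.2/1.080 = 1022.41.
Change = 1022.41/915.80 − 1 = 0.1164.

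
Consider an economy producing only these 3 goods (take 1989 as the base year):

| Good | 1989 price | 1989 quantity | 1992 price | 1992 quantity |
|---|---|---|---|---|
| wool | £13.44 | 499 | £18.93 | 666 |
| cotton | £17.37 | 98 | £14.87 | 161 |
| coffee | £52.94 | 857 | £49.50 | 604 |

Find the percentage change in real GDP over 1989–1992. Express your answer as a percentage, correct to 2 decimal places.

Real GDP 1989 = Nominal GDP 1989 = 13.44·499 + 17.37·98 + 52.94·857 = 53778.40.
Real GDP 1992 (at 1989 prices) = 13.44·666 + 17.37·161 + 52.94·604 = 43723.37.
Real growth = 43723.37/53778.40 − 1 = -0.1870.

-18.70%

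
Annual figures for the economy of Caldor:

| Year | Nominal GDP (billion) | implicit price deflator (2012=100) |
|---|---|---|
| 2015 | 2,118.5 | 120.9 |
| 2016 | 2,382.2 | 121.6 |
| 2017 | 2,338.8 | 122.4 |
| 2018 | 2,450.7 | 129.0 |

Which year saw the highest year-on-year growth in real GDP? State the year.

2016

2016: real = 2382.2/1.216 = 1959.05; growth vs 2015 (1752.27) = 11.80%.
2017: real = 2338.8/1.224 = 1910.78; growth vs 2016 (1959.05) = -2.46%.
2018: real = 2450.7/1.290 = 1899.77; growth vs 2017 (1910.78) = -0.58%.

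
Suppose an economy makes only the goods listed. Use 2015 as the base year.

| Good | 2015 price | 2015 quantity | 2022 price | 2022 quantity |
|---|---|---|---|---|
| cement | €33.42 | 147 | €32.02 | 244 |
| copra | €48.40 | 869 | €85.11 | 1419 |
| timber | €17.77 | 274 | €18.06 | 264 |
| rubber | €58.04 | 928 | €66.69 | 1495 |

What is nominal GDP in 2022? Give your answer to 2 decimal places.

€233053.36

Nominal GDP 2022 = Σ (p_2022 × q_2022) = 32.02·244 + 85.11·1419 + 18.06·264 + 66.69·1495 = 233053.36.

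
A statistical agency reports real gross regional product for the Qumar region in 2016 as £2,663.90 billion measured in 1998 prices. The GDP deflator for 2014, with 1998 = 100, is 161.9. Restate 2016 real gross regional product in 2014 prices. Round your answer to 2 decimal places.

Real gross regional product in 2014 prices = Real gross regional product in 1998 prices × (P_2014/P_1998) = 2663.90 × 1.619 = 4312.85.

£4,312.85 billion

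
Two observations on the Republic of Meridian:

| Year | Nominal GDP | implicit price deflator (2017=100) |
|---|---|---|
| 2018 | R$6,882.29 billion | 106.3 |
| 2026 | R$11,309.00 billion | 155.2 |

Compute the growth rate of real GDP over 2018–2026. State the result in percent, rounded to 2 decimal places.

12.55%

Real GDP 2018 = 6882.29 / 1.063 = 6474.40.
Real GDP 2026 = 11309.00 / 1.552 = 7286.73.
Real growth = 7286.73 / 6474.40 − 1 = 0.1255.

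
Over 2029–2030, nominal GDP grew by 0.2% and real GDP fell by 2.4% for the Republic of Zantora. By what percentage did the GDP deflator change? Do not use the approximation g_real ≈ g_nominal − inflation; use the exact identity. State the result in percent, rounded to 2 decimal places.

(1 + g_nom) = (1 + g_real)(1 + π), so π = 1.0020 / 0.9760 − 1 = 0.02664.

2.66%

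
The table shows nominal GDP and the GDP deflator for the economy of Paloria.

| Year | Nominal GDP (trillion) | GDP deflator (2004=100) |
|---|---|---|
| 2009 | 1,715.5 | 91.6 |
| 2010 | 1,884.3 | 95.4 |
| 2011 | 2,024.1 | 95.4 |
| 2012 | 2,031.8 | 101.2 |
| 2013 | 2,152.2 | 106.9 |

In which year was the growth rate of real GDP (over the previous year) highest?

2010: real = 1884.3/0.954 = 1975.16; growth vs 2009 (1872.82) = 5.46%.
2011: real = 2024.1/0.954 = 2121.70; growth vs 2010 (1975.16) = 7.42%.
2012: real = 2031.8/1.012 = 2007.71; growth vs 2011 (2121.70) = -5.37%.
2013: real = 2152.2/1.069 = 2013.28; growth vs 2012 (2007.71) = 0.28%.

2011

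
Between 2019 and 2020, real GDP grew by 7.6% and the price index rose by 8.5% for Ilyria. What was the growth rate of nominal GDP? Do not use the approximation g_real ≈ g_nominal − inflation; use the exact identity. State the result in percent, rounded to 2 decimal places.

(1 + g_nom) = (1 + g_real)(1 + π) = 1.0760 × 1.0850 = 1.16746.

16.75%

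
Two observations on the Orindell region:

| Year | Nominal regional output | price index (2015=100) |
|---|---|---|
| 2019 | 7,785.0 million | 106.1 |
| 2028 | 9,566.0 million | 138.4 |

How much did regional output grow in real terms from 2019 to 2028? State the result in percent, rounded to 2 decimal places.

Real regional output 2019 = 7785.0 / 1.061 = 7337.42.
Real regional output 2028 = 9566.0 / 1.384 = 6911.85.
Real growth = 6911.85 / 7337.42 − 1 = -0.0580.

-5.80%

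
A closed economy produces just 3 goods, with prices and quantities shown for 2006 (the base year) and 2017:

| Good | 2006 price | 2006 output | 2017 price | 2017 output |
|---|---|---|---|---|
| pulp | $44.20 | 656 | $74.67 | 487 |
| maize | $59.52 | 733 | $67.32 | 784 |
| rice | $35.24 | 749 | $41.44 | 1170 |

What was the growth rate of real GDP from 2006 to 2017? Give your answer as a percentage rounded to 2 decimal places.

Real GDP 2006 = Nominal GDP 2006 = 44.20·656 + 59.52·733 + 35.24·749 = 99018.12.
Real GDP 2017 (at 2006 prices) = 44.20·487 + 59.52·784 + 35.24·1170 = 109419.88.
Real growth = 109419.88/99018.12 − 1 = 0.1050.

10.50%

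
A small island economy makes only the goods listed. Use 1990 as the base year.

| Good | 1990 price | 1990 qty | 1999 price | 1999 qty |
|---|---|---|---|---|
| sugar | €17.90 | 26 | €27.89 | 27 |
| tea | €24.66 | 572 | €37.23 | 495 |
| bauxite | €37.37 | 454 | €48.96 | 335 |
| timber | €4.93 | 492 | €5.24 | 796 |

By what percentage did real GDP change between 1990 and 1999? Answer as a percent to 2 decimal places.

Real GDP 1990 = Nominal GDP 1990 = 17.90·26 + 24.66·572 + 37.37·454 + 4.93·492 = 33962.46.
Real GDP 1999 (at 1990 prices) = 17.90·27 + 24.66·495 + 37.37·335 + 4.93·796 = 29133.23.
Real growth = 29133.23/33962.46 − 1 = -0.1422.

-14.22%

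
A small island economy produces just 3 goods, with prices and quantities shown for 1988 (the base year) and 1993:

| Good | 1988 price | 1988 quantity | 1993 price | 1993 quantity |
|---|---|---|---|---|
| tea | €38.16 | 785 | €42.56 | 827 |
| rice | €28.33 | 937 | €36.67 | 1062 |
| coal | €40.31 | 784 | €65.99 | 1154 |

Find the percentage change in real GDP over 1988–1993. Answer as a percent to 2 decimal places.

Real GDP 1988 = Nominal GDP 1988 = 38.16·785 + 28.33·937 + 40.31·784 = 88103.85.
Real GDP 1993 (at 1988 prices) = 38.16·827 + 28.33·1062 + 40.31·1154 = 108162.52.
Real growth = 108162.52/88103.85 − 1 = 0.2277.

22.77%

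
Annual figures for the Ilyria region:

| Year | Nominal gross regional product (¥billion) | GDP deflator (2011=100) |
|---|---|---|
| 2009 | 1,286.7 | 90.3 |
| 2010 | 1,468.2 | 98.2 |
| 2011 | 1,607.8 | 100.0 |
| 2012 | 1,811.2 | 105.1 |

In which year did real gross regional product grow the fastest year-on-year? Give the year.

2010: real = 1468.2/0.982 = 1495.11; growth vs 2009 (1424.92) = 4.93%.
2011: real = 1607.8/1.000 = 1607.80; growth vs 2010 (1495.11) = 7.54%.
2012: real = 1811.2/1.051 = 1723.31; growth vs 2011 (1607.80) = 7.18%.

2011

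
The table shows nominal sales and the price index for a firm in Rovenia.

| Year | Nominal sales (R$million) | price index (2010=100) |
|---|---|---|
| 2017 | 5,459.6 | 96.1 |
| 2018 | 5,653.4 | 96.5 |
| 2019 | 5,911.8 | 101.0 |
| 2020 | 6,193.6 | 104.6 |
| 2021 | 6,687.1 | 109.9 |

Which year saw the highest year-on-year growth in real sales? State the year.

2018: real = 5653.4/0.965 = 5858.45; growth vs 2017 (5681.17) = 3.12%.
2019: real = 5911.8/1.010 = 5853.27; growth vs 2018 (5858.45) = -0.09%.
2020: real = 6193.6/1.046 = 5921.22; growth vs 2019 (5853.27) = 1.16%.
2021: real = 6687.1/1.099 = 6084.71; growth vs 2020 (5921.22) = 2.76%.

2018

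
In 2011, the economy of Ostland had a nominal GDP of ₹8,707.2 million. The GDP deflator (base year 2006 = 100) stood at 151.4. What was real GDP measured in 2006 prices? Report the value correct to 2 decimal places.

₹5,751.12 million

Real GDP = Nominal / (GDP deflator/100) = 8707.2 / 1.514 = 5751.12.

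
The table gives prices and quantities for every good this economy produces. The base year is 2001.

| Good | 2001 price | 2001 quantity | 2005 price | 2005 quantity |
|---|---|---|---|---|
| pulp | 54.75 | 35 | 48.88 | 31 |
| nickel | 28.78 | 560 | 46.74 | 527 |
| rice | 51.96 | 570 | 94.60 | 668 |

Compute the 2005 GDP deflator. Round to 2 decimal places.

173.23

Nominal GDP 2005 = 48.88·31 + 46.74·527 + 94.60·668 = 89340.06.
Real GDP 2005 (at 2001 prices) = 54.75·31 + 28.78·527 + 51.96·668 = 51573.59.
Deflator = Nominal/Real × 100 = 89340.06/51573.59 × 100 = 173.228.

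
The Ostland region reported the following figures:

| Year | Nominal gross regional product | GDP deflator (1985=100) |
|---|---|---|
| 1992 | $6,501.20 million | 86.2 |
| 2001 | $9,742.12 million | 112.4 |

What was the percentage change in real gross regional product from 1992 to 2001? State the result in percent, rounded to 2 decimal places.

14.92%

Real gross regional product 1992 = 6501.20 / 0.862 = 7542.00.
Real gross regional product 2001 = 9742.12 / 1.124 = 8667.37.
Real growth = 8667.37 / 7542.00 − 1 = 0.1492.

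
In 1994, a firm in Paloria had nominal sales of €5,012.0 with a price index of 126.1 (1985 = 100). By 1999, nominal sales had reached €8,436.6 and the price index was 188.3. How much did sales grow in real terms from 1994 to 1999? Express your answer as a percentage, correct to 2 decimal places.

Deflate each year: 1994 → 5012.0/1.261 = 3974.62; 1999 → 8436.6/1.883 = 4480.40.
So real sales changed by 4480.40/3974.62 − 1 = 0.1273, i.e. 12.73%.

12.73%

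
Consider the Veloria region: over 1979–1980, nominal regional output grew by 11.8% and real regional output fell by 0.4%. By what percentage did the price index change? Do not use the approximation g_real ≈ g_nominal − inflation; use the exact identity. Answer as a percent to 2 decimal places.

12.25%

(1 + g_nom) = (1 + g_real)(1 + π), so π = 1.1180 / 0.9960 − 1 = 0.12249.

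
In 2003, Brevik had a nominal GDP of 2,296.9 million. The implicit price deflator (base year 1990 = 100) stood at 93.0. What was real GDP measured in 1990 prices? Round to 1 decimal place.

Real GDP = Nominal / (implicit price deflator/100) = 2296.9 / 0.930 = 2469.78.

2,469.8 million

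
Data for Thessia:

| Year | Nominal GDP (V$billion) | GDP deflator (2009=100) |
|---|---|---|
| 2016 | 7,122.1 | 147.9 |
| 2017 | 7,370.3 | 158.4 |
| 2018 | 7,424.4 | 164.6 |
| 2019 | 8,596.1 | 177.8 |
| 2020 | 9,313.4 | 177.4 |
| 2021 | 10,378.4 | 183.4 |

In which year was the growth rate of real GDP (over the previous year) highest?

2017: real = 7370.3/1.584 = 4652.97; growth vs 2016 (4815.48) = -3.37%.
2018: real = 7424.4/1.646 = 4510.57; growth vs 2017 (4652.97) = -3.06%.
2019: real = 8596.1/1.778 = 4834.70; growth vs 2018 (4510.57) = 7.19%.
2020: real = 9313.4/1.774 = 5249.94; growth vs 2019 (4834.70) = 8.59%.
2021: real = 10378.4/1.834 = 5658.89; growth vs 2020 (5249.94) = 7.79%.

2020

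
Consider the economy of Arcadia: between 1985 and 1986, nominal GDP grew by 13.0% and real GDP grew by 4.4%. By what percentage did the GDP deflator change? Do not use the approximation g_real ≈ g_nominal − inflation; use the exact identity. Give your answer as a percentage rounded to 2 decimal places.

8.24%

(1 + g_nom) = (1 + g_real)(1 + π), so π = 1.1300 / 1.0440 − 1 = 0.08238.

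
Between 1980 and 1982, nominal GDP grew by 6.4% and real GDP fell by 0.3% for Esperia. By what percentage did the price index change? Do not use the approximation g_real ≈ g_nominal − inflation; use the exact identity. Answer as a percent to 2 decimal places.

6.72%

(1 + g_nom) = (1 + g_real)(1 + π), so π = 1.0640 / 0.9970 − 1 = 0.06720.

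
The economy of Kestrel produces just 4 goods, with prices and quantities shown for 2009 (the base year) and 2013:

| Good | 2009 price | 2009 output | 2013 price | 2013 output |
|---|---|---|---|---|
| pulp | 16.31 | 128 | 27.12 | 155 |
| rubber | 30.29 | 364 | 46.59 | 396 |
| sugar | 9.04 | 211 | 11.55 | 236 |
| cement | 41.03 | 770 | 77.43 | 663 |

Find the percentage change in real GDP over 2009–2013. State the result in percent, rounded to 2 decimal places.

Real GDP 2009 = Nominal GDP 2009 = 16.31·128 + 30.29·364 + 9.04·211 + 41.03·770 = 46613.78.
Real GDP 2013 (at 2009 prices) = 16.31·155 + 30.29·396 + 9.04·236 + 41.03·663 = 43859.22.
Real growth = 43859.22/46613.78 − 1 = -0.0591.

-5.91%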